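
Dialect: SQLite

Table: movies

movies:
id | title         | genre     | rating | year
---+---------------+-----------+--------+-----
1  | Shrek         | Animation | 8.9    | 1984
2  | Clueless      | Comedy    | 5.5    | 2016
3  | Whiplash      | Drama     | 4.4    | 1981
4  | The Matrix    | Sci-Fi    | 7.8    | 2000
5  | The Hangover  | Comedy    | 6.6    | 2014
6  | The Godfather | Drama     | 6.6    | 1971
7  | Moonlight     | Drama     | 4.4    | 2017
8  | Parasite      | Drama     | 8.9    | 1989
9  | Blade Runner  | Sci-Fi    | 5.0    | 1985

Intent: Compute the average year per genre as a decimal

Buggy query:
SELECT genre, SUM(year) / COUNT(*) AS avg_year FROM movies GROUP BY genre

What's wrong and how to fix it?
Bug: SUM(year) and COUNT(*) are both integers; the division truncates the fractional part

Fix: Cast one side to REAL so the division keeps the fractional part

Corrected query:
SELECT genre, SUM(year) * 1.0 / COUNT(*) AS avg_year FROM movies GROUP BY genre

Result:
genre     | avg_year
----------+---------
Animation | 1984    
Comedy    | 2015    
Drama     | 1989.5  
Sci-Fi    | 1992.5  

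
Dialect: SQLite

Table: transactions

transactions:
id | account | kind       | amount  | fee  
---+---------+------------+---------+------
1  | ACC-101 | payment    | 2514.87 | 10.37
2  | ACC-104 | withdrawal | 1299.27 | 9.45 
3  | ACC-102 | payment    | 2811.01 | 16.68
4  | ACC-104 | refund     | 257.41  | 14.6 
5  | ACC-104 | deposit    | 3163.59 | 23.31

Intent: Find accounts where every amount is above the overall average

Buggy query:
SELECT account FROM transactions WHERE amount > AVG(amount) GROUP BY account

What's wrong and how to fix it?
Bug: WHERE evaluates per row before aggregation, so AVG() is unavailable

Fix: Compute the overall average in a scalar subquery and compare each group's MIN against it in HAVING

Corrected query:
SELECT account FROM transactions GROUP BY account HAVING MIN(amount) > (SELECT AVG(amount) FROM transactions)

Result:
account
-------
ACC-101
ACC-102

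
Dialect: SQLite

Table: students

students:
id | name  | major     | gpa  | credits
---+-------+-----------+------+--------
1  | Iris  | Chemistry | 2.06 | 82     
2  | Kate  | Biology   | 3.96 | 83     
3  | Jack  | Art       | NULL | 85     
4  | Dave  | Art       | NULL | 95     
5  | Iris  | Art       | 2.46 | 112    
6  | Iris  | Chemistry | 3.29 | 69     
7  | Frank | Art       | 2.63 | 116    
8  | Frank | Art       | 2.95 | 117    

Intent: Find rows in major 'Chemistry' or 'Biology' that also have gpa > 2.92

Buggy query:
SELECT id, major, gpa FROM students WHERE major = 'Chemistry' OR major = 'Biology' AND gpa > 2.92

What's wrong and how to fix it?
Bug: AND binds tighter than OR, so this parses as major = 'Chemistry' OR (major = 'Biology' AND gpa > 2.92)

Fix: Group the OR with parentheses (or use IN), then AND the threshold

Corrected query:
SELECT id, major, gpa FROM students WHERE (major = 'Chemistry' OR major = 'Biology') AND gpa > 2.92

Result:
id | major     | gpa 
---+-----------+-----
2  | Biology   | 3.96
6  | Chemistry | 3.29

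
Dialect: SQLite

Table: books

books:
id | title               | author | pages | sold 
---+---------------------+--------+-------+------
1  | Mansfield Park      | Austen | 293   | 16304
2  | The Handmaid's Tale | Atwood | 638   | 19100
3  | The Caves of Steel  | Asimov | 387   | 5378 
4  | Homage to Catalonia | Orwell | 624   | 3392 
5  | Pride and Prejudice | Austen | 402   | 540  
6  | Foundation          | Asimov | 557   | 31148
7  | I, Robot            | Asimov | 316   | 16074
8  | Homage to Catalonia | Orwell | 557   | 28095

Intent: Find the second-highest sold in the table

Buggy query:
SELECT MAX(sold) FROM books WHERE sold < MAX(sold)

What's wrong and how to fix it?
Bug: The inner MAX is an aggregate inside WHERE, which is not allowed

Fix: Compute the overall MAX in a subquery, then take MAX of rows below it

Corrected query:
SELECT MAX(sold) FROM books WHERE sold < (SELECT MAX(sold) FROM books)

Result:
MAX(sold)
---------
28095    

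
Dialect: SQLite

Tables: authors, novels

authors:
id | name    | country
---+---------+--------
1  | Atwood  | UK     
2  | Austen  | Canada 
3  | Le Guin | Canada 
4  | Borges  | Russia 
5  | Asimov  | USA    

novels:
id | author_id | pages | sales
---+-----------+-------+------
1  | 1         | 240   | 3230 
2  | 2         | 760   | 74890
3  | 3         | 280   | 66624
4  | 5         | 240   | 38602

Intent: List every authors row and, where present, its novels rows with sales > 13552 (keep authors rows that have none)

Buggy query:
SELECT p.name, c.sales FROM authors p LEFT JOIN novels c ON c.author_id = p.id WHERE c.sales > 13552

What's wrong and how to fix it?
Bug: A WHERE condition on the right-hand table after LEFT JOIN drops unmatched parents

Fix: Put 'c.sales > 13552' in the JOIN's ON clause instead of WHERE

Corrected query:
SELECT p.name, c.sales FROM authors p LEFT JOIN novels c ON c.author_id = p.id AND c.sales > 13552

Result:
name    | sales
--------+------
Atwood  | NULL 
Austen  | 74890
Le Guin | 66624
Borges  | NULL 
Asimov  | 38602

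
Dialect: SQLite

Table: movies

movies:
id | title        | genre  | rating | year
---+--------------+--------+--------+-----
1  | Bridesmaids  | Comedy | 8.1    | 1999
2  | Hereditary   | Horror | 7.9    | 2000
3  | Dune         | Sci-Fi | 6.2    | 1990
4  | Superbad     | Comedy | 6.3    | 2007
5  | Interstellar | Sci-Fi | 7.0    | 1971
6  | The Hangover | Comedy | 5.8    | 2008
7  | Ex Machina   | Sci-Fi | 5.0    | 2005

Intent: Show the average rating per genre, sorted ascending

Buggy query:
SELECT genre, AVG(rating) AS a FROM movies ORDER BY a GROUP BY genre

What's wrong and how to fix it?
Bug: GROUP BY must precede ORDER BY

Fix: Move ORDER BY to the end, after GROUP BY

Corrected query:
SELECT genre, AVG(rating) AS a FROM movies GROUP BY genre ORDER BY a

Result:
genre  | a       
-------+---------
Sci-Fi | 6.066667
Comedy | 6.733333
Horror | 7.9     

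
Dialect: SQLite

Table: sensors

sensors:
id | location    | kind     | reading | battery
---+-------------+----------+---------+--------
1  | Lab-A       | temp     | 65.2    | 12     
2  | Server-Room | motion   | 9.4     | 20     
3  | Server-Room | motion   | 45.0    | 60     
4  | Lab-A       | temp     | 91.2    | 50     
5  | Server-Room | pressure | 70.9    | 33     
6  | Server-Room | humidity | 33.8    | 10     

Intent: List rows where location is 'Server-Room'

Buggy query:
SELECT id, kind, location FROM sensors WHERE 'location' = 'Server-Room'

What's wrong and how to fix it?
Bug: 'location' in single quotes is a string literal, not the column; the comparison is literal-vs-literal and never true

Fix: Reference the column as location without single quotes

Corrected query:
SELECT id, kind, location FROM sensors WHERE location = 'Server-Room'

Result:
id | kind     | location   
---+----------+------------
2  | motion   | Server-Room
3  | motion   | Server-Room
5  | pressure | Server-Room
6  | humidity | Server-Room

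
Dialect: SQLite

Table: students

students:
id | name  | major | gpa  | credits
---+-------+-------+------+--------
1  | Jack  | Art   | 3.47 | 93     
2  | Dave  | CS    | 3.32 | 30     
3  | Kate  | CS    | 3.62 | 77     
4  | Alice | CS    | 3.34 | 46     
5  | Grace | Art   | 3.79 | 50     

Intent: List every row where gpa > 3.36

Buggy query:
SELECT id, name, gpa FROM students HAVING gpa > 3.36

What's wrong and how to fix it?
Bug: HAVING filters the output of aggregation, but this query has no GROUP BY and no aggregate functions, so SQLite rejects it (HAVING clause on a non-aggregate query); the condition here is per row

Fix: Use WHERE for row-level filtering

Corrected query:
SELECT id, name, gpa FROM students WHERE gpa > 3.36

Result:
id | name  | gpa 
---+-------+-----
1  | Jack  | 3.47
3  | Kate  | 3.62
5  | Grace | 3.79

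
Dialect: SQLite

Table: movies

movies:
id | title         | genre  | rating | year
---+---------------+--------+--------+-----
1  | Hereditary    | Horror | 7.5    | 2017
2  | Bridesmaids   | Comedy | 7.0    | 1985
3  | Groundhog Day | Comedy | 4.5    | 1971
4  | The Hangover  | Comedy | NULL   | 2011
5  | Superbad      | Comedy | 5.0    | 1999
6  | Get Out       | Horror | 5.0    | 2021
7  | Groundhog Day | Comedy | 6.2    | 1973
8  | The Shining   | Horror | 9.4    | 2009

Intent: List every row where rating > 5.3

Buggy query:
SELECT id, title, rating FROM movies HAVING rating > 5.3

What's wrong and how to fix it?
Bug: HAVING filters the output of aggregation, but this query has no GROUP BY and no aggregate functions, so SQLite rejects it (HAVING clause on a non-aggregate query); the condition here is per row

Fix: Use WHERE for row-level filtering

Corrected query:
SELECT id, title, rating FROM movies WHERE rating > 5.3

Result:
id | title         | rating
---+---------------+-------
1  | Hereditary    | 7.5   
2  | Bridesmaids   | 7     
7  | Groundhog Day | 6.2   
8  | The Shining   | 9.4   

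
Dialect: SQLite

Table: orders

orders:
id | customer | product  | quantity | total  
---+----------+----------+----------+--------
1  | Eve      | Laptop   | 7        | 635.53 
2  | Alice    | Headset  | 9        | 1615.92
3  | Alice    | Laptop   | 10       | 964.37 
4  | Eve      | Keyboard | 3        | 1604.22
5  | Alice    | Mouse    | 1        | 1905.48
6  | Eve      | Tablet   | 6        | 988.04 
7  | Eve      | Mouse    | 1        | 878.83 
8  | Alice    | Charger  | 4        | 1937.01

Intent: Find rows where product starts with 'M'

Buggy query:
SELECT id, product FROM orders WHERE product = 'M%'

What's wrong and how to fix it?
Bug: Wildcards only work with LIKE; '=' treats '%' as a literal character

Fix: Replace '=' with LIKE so 'M%' is treated as a pattern

Corrected query:
SELECT id, product FROM orders WHERE product LIKE 'M%'

Result:
id | product
---+--------
5  | Mouse  
7  | Mouse  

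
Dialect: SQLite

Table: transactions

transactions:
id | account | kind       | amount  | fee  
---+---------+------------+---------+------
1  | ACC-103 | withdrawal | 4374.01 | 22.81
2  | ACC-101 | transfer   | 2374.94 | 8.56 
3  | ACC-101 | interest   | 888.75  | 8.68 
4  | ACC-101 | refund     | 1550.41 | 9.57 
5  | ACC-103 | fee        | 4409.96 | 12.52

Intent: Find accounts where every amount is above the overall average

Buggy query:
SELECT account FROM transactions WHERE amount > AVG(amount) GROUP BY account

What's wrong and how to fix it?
Bug: AVG() is an aggregate; it can't sit directly in WHERE

Fix: Use a subquery for AVG and a HAVING MIN(...) filter so the condition holds for every row in the group

Corrected query:
SELECT account FROM transactions GROUP BY account HAVING MIN(amount) > (SELECT AVG(amount) FROM transactions)

Result:
account
-------
ACC-103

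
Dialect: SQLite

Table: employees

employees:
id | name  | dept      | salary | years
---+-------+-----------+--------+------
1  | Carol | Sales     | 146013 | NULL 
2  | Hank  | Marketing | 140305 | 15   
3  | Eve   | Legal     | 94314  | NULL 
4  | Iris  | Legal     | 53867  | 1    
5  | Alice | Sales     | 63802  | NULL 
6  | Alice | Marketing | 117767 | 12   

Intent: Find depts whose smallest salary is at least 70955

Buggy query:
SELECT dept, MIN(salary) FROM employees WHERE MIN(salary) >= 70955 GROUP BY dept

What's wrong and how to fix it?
Bug: MIN() in WHERE is a misuse of aggregate

Fix: Use HAVING for the per-group MIN condition

Corrected query:
SELECT dept, MIN(salary) FROM employees GROUP BY dept HAVING MIN(salary) >= 70955

Result:
dept      | MIN(salary)
----------+------------
Marketing | 117767     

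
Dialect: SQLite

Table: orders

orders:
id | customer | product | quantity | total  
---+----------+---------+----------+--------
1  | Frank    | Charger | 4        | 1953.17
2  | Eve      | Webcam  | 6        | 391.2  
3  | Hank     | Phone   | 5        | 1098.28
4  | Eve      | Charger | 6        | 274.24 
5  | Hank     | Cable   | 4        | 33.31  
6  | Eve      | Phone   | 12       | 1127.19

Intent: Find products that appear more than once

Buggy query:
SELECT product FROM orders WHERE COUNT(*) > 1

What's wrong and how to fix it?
Bug: COUNT(*) is an aggregate and cannot be used in WHERE

Fix: GROUP BY product, then filter groups with HAVING COUNT(*) > 1

Corrected query:
SELECT product FROM orders GROUP BY product HAVING COUNT(*) > 1

Result:
product
-------
Charger
Phone  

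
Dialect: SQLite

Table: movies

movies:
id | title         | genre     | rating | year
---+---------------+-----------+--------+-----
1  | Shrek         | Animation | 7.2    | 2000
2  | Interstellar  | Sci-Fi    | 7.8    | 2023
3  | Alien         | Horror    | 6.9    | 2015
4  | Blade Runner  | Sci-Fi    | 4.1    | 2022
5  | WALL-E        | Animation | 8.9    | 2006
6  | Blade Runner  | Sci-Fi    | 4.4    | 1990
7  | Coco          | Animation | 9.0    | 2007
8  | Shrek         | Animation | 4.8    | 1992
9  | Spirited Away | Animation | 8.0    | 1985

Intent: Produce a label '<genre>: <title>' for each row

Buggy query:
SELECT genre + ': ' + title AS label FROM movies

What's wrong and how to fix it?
Bug: SQLite uses || for string concatenation; + coerces text to numbers (yielding 0)

Fix: Replace + with || to concatenate text

Corrected query:
SELECT genre || ': ' || title AS label FROM movies

Result:
label                   
------------------------
Animation: Shrek        
Sci-Fi: Interstellar    
Horror: Alien           
Sci-Fi: Blade Runner    
Animation: WALL-E       
Sci-Fi: Blade Runner    
Animation: Coco         
Animation: Shrek        
Animation: Spirited Away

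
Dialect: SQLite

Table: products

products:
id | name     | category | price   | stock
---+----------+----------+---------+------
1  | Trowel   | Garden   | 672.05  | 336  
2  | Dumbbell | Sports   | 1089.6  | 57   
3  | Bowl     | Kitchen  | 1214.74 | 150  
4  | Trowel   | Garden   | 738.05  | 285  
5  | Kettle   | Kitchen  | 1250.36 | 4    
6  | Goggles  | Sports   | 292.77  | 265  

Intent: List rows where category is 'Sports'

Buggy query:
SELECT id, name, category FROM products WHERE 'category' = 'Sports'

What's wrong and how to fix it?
Bug: 'category' in single quotes is a string literal, not the column; the comparison is literal-vs-literal and never true

Fix: Reference the column as category without single quotes

Corrected query:
SELECT id, name, category FROM products WHERE category = 'Sports'

Result:
id | name     | category
---+----------+---------
2  | Dumbbell | Sports  
6  | Goggles  | Sports  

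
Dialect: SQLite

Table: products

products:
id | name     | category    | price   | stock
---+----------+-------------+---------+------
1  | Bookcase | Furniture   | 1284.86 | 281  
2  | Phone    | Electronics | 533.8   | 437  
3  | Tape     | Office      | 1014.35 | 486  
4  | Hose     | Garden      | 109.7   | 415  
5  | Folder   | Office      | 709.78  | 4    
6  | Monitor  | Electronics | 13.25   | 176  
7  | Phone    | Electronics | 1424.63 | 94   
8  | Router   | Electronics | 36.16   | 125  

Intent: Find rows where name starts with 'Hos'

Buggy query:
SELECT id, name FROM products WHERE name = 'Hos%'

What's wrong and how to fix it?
Bug: '=' compares the literal string including the % character; pattern matching needs LIKE

Fix: Use LIKE for wildcard pattern matching

Corrected query:
SELECT id, name FROM products WHERE name LIKE 'Hos%'

Result:
id | name
---+-----
4  | Hose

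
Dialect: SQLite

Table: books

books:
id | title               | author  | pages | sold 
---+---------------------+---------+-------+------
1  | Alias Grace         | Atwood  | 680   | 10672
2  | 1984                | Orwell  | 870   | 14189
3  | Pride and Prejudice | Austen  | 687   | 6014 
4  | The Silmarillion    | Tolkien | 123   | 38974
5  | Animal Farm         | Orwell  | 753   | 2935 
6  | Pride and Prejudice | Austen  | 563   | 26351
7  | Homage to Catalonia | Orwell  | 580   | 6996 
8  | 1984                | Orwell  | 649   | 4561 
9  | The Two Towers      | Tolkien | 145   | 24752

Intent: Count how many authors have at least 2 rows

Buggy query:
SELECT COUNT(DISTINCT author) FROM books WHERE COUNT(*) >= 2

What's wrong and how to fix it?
Bug: COUNT(*) cannot appear in WHERE; the per-group count doesn't exist yet

Fix: Use a subquery that GROUPs and filters with HAVING, then count its rows

Corrected query:
SELECT COUNT(*) FROM (SELECT author FROM books GROUP BY author HAVING COUNT(*) >= 2)

Result:
COUNT(*)
--------
3       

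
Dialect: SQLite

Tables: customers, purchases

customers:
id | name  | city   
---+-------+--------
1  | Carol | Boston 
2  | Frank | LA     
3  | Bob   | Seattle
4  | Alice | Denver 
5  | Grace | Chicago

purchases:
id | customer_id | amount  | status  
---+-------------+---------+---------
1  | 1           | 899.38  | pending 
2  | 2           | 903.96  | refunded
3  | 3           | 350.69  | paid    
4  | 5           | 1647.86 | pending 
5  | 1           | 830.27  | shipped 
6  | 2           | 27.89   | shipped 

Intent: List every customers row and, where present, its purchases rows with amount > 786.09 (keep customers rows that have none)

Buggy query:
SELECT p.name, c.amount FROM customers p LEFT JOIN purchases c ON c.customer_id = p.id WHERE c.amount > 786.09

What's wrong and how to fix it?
Bug: Filtering c.amount in WHERE discards the NULL rows produced by LEFT JOIN, turning it into an inner join

Fix: Move the right-table condition into the ON clause so unmatched parents are kept

Corrected query:
SELECT p.name, c.amount FROM customers p LEFT JOIN purchases c ON c.customer_id = p.id AND c.amount > 786.09

Result:
name  | amount 
------+--------
Carol | 830.27 
Carol | 899.38 
Frank | 903.96 
Bob   | NULL   
Alice | NULL   
Grace | 1647.86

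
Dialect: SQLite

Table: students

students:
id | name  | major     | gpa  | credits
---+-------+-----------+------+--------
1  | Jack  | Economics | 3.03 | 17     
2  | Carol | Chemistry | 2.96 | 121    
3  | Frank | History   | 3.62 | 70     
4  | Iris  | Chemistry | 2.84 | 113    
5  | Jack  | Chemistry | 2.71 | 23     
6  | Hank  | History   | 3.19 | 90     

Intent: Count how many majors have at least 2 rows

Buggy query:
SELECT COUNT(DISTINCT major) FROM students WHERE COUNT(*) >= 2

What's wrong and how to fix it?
Bug: WHERE filters individual rows, not groups, so a group-level COUNT is invalid there

Fix: Use a subquery that GROUPs and filters with HAVING, then count its rows

Corrected query:
SELECT COUNT(*) FROM (SELECT major FROM students GROUP BY major HAVING COUNT(*) >= 2)

Result:
COUNT(*)
--------
2       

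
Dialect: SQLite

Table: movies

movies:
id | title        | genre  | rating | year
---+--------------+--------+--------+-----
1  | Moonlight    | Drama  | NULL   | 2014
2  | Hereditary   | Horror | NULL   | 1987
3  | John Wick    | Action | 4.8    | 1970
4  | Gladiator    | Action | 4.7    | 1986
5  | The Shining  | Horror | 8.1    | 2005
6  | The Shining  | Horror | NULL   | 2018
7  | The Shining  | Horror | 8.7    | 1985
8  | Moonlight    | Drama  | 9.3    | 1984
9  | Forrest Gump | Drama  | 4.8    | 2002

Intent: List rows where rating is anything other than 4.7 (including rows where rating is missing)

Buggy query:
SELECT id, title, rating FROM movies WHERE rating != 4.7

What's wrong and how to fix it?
Bug: Inequality against NULL is unknown, not true; rows with NULL are dropped

Fix: Add an explicit OR rating IS NULL to include the missing-value rows

Corrected query:
SELECT id, title, rating FROM movies WHERE rating != 4.7 OR rating IS NULL

Result:
id | title        | rating
---+--------------+-------
1  | Moonlight    | NULL  
2  | Hereditary   | NULL  
3  | John Wick    | 4.8   
5  | The Shining  | 8.1   
6  | The Shining  | NULL  
7  | The Shining  | 8.7   
8  | Moonlight    | 9.3   
9  | Forrest Gump | 4.8   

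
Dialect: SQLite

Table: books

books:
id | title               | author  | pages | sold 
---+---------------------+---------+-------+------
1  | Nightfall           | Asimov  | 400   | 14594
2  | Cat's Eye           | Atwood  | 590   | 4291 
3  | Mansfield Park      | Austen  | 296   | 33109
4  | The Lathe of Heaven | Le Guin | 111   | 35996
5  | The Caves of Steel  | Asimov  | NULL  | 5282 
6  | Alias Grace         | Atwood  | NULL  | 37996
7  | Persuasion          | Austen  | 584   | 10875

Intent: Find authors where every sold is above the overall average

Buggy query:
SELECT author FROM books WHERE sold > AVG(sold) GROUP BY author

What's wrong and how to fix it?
Bug: WHERE evaluates per row before aggregation, so AVG() is unavailable

Fix: Use a subquery for AVG and a HAVING MIN(...) filter so the condition holds for every row in the group

Corrected query:
SELECT author FROM books GROUP BY author HAVING MIN(sold) > (SELECT AVG(sold) FROM books)

Result:
author 
-------
Le Guin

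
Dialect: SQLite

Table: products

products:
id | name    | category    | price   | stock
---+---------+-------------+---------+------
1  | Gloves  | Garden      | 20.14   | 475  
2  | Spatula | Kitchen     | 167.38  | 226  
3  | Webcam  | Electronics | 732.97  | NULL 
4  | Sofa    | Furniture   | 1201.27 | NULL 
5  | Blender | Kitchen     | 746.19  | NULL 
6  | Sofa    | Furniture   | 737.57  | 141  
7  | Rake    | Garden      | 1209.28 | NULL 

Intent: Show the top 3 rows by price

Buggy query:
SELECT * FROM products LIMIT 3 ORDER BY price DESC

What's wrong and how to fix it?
Bug: LIMIT must come after ORDER BY

Fix: Sort with ORDER BY, then apply LIMIT

Corrected query:
SELECT * FROM products ORDER BY price DESC LIMIT 3

Result:
id | name    | category  | price   | stock
---+---------+-----------+---------+------
7  | Rake    | Garden    | 1209.28 | NULL 
4  | Sofa    | Furniture | 1201.27 | NULL 
5  | Blender | Kitchen   | 746.19  | NULL 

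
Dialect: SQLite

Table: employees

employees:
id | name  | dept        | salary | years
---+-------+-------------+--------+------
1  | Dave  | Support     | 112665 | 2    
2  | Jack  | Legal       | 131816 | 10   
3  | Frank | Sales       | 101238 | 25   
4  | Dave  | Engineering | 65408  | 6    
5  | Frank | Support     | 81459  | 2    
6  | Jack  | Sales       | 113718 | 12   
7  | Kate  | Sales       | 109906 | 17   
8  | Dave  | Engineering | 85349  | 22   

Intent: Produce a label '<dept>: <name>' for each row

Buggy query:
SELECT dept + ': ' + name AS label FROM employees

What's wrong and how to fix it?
Bug: SQLite uses || for string concatenation; + coerces text to numbers (yielding 0)

Fix: Replace + with || to concatenate text

Corrected query:
SELECT dept || ': ' || name AS label FROM employees

Result:
label            
-----------------
Support: Dave    
Legal: Jack      
Sales: Frank     
Engineering: Dave
Support: Frank   
Sales: Jack      
Sales: Kate      
Engineering: Dave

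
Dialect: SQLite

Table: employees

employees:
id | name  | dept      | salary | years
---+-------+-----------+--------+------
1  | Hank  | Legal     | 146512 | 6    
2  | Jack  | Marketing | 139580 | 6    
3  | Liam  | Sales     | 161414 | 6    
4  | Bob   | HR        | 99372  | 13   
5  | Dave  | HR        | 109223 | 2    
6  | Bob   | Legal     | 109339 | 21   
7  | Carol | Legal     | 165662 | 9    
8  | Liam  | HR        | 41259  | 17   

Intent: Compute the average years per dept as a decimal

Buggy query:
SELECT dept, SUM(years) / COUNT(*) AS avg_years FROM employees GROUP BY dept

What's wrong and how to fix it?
Bug: SUM(years) and COUNT(*) are both integers; the division truncates the fractional part

Fix: Multiply by 1.0 (or CAST to REAL) to force floating-point division

Corrected query:
SELECT dept, SUM(years) * 1.0 / COUNT(*) AS avg_years FROM employees GROUP BY dept

Result:
dept      | avg_years
----------+----------
HR        | 10.666667
Legal     | 12       
Marketing | 6        
Sales     | 6        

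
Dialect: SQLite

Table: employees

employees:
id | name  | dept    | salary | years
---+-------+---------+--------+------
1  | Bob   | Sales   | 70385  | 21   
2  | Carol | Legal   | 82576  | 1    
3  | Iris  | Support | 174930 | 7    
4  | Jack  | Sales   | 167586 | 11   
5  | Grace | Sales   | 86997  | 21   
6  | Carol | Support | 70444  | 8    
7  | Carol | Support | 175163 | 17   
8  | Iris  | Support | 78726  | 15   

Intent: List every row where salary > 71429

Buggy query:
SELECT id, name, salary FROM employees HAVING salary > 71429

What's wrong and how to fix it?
Bug: This is a non-aggregate query (no GROUP BY, no aggregates), so in SQLite the HAVING clause is invalid here; a row-level condition belongs in WHERE

Fix: Replace HAVING with WHERE since the condition applies to individual rows

Corrected query:
SELECT id, name, salary FROM employees WHERE salary > 71429

Result:
id | name  | salary
---+-------+-------
2  | Carol | 82576 
3  | Iris  | 174930
4  | Jack  | 167586
5  | Grace | 86997 
7  | Carol | 175163
8  | Iris  | 78726 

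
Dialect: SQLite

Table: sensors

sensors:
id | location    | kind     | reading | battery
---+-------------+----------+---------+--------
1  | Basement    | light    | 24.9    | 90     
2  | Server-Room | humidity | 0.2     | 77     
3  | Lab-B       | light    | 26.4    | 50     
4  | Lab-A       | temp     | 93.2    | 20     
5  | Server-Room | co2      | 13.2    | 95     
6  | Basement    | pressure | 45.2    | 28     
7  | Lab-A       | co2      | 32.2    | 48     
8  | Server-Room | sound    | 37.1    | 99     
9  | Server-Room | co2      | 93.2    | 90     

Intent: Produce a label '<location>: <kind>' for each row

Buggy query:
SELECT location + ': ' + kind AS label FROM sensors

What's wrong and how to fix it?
Bug: SQLite uses || for string concatenation; + coerces text to numbers (yielding 0)

Fix: Replace + with || to concatenate text

Corrected query:
SELECT location || ': ' || kind AS label FROM sensors

Result:
label                
---------------------
Basement: light      
Server-Room: humidity
Lab-B: light         
Lab-A: temp          
Server-Room: co2     
Basement: pressure   
Lab-A: co2           
Server-Room: sound   
Server-Room: co2     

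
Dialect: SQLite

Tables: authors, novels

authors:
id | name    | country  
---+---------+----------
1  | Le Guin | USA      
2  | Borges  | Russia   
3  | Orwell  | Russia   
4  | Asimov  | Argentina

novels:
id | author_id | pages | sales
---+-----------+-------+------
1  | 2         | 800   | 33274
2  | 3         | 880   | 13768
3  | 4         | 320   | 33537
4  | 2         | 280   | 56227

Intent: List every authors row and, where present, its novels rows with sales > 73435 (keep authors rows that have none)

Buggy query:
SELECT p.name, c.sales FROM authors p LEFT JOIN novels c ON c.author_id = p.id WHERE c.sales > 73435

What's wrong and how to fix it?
Bug: A WHERE condition on the right-hand table after LEFT JOIN drops unmatched parents

Fix: Move the right-table condition into the ON clause so unmatched parents are kept

Corrected query:
SELECT p.name, c.sales FROM authors p LEFT JOIN novels c ON c.author_id = p.id AND c.sales > 73435

Result:
name    | sales
--------+------
Le Guin | NULL 
Borges  | NULL 
Orwell  | NULL 
Asimov  | NULL 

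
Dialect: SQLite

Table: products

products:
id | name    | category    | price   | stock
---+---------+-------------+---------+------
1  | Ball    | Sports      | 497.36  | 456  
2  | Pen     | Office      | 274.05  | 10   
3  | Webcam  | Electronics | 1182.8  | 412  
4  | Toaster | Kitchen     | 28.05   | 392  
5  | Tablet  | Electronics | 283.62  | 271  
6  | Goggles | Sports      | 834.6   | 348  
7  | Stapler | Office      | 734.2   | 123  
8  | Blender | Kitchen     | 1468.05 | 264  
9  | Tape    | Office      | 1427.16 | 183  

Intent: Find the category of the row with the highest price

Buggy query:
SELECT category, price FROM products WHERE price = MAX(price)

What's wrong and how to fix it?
Bug: MAX(price) is an aggregate and cannot be used directly in WHERE

Fix: Wrap MAX in a scalar subquery so WHERE compares against a single value

Corrected query:
SELECT category, price FROM products WHERE price = (SELECT MAX(price) FROM products)

Result:
category | price  
---------+--------
Kitchen  | 1468.05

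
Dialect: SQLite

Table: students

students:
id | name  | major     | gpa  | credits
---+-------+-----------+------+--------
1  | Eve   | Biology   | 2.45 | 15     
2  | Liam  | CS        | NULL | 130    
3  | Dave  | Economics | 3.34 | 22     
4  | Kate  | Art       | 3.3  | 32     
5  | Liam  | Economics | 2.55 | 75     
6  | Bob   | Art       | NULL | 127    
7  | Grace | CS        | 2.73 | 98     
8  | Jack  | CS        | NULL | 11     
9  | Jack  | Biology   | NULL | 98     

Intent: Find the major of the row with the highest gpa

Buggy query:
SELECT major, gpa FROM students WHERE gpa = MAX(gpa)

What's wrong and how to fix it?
Bug: WHERE is evaluated per row; an aggregate over the whole table isn't defined there

Fix: Wrap MAX in a scalar subquery so WHERE compares against a single value

Corrected query:
SELECT major, gpa FROM students WHERE gpa = (SELECT MAX(gpa) FROM students)

Result:
major     | gpa 
----------+-----
Economics | 3.34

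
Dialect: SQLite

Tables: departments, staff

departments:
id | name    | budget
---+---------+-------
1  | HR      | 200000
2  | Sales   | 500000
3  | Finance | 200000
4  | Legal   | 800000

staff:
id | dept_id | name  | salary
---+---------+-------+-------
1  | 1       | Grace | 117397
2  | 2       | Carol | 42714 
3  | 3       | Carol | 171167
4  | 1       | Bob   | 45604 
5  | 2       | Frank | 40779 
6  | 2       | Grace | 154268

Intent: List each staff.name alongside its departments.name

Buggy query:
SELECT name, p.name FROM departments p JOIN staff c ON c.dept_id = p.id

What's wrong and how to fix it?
Bug: Both tables have a 'name' column; the unqualified reference is ambiguous

Fix: Qualify the column with its table alias (c.name)

Corrected query:
SELECT c.name, p.name FROM departments p JOIN staff c ON c.dept_id = p.id

Result:
name  | name   
------+--------
Grace | HR     
Carol | Sales  
Carol | Finance
Bob   | HR     
Frank | Sales  
Grace | Sales  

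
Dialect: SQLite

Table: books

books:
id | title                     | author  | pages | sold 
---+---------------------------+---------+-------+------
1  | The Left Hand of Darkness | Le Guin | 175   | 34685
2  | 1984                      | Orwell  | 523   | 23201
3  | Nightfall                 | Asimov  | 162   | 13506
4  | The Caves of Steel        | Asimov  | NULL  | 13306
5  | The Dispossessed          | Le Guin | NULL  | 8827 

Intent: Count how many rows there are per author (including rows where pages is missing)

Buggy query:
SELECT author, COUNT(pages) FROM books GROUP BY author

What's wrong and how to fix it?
Bug: COUNT(column) counts non-NULL values only; rows with NULL pages aren't counted

Fix: Use COUNT(*) to count all rows regardless of NULL

Corrected query:
SELECT author, COUNT(*) FROM books GROUP BY author

Result:
author  | COUNT(*)
--------+---------
Asimov  | 2       
Le Guin | 2       
Orwell  | 1       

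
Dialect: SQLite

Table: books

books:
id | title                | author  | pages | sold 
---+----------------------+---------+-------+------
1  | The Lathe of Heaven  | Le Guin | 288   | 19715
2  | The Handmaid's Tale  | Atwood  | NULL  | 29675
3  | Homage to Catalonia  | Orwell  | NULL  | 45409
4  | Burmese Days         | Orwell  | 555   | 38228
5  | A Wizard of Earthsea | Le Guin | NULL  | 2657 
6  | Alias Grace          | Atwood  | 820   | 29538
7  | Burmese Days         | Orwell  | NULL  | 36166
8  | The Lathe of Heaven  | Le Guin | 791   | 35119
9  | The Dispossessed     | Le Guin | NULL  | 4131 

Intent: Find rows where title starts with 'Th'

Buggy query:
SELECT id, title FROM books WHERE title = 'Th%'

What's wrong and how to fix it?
Bug: Wildcards only work with LIKE; '=' treats '%' as a literal character

Fix: Use LIKE for wildcard pattern matching

Corrected query:
SELECT id, title FROM books WHERE title LIKE 'Th%'

Result:
id | title              
---+--------------------
1  | The Lathe of Heaven
2  | The Handmaid's Tale
8  | The Lathe of Heaven
9  | The Dispossessed   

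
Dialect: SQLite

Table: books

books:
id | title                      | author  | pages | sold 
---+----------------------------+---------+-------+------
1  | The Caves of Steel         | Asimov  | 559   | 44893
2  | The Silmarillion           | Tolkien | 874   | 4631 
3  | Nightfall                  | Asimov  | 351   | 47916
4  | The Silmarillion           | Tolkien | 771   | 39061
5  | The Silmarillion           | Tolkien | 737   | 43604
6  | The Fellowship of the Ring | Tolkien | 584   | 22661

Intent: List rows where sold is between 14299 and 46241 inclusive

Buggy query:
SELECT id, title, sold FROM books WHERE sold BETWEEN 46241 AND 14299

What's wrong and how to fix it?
Bug: BETWEEN expects the lower bound first; with 46241 AND 14299 the range is empty

Fix: Swap the bounds so the smaller value comes first

Corrected query:
SELECT id, title, sold FROM books WHERE sold BETWEEN 14299 AND 46241

Result:
id | title                      | sold 
---+----------------------------+------
1  | The Caves of Steel         | 44893
4  | The Silmarillion           | 39061
5  | The Silmarillion           | 43604
6  | The Fellowship of the Ring | 22661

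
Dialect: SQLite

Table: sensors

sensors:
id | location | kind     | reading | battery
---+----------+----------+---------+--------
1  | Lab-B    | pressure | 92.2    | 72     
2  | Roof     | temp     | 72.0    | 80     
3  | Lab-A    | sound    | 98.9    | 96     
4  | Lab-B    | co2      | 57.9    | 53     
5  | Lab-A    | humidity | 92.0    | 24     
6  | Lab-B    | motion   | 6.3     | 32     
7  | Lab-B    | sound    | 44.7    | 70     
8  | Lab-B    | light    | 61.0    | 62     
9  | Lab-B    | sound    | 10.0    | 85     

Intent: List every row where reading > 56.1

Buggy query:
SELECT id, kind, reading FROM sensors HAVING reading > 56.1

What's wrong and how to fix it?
Bug: This is a non-aggregate query (no GROUP BY, no aggregates), so in SQLite the HAVING clause is invalid here; a row-level condition belongs in WHERE

Fix: Replace HAVING with WHERE since the condition applies to individual rows

Corrected query:
SELECT id, kind, reading FROM sensors WHERE reading > 56.1

Result:
id | kind     | reading
---+----------+--------
1  | pressure | 92.2   
2  | temp     | 72     
3  | sound    | 98.9   
4  | co2      | 57.9   
5  | humidity | 92     
8  | light    | 61     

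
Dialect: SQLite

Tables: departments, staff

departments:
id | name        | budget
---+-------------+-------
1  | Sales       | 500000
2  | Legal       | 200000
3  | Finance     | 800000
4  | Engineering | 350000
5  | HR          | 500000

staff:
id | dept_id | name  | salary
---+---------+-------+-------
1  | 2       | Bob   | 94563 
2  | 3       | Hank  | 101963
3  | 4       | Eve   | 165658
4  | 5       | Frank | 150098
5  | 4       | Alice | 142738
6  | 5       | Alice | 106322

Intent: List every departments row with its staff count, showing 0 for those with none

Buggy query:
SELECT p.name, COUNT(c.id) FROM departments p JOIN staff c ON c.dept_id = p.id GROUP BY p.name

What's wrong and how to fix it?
Bug: INNER JOIN drops departments rows that have no matching staff rows

Fix: Switch to LEFT JOIN to retain unmatched parent rows

Corrected query:
SELECT p.name, COUNT(c.id) FROM departments p LEFT JOIN staff c ON c.dept_id = p.id GROUP BY p.name

Result:
name        | COUNT(c.id)
------------+------------
Engineering | 2          
Finance     | 1          
HR          | 2          
Legal       | 1          
Sales       | 0          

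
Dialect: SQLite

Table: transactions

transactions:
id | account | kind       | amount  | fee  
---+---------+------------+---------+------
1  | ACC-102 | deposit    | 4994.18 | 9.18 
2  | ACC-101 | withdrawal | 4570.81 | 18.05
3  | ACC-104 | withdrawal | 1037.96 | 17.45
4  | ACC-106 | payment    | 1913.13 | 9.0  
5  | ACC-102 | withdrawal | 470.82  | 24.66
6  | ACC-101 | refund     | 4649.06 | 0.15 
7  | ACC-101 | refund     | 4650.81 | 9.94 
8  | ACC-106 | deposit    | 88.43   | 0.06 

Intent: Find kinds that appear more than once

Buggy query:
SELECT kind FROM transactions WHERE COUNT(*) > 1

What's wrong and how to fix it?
Bug: WHERE can't reference COUNT(*); aggregates are computed after WHERE

Fix: GROUP BY kind, then filter groups with HAVING COUNT(*) > 1

Corrected query:
SELECT kind FROM transactions GROUP BY kind HAVING COUNT(*) > 1

Result:
kind      
----------
deposit   
refund    
withdrawal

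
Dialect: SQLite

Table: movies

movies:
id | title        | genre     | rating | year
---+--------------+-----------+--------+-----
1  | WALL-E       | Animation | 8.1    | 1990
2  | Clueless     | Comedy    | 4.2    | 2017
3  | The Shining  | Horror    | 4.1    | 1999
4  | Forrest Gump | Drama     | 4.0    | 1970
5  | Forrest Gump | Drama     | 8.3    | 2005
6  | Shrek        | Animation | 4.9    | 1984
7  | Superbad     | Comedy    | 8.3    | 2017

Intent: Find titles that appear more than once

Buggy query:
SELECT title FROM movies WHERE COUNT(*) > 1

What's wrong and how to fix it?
Bug: COUNT(*) is an aggregate and cannot be used in WHERE

Fix: Group first, then use HAVING for the count condition

Corrected query:
SELECT title FROM movies GROUP BY title HAVING COUNT(*) > 1

Result:
title       
------------
Forrest Gump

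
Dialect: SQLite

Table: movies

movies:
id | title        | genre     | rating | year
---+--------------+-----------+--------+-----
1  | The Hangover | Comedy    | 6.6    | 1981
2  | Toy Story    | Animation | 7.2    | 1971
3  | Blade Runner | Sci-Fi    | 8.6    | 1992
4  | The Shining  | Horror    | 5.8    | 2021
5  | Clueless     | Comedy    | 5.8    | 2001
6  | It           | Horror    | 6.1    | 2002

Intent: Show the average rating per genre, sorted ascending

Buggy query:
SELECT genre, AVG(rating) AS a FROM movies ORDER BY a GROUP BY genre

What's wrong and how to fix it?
Bug: ORDER BY appears before GROUP BY; SQL clause order requires GROUP BY first

Fix: Move ORDER BY to the end, after GROUP BY

Corrected query:
SELECT genre, AVG(rating) AS a FROM movies GROUP BY genre ORDER BY a

Result:
genre     | a   
----------+-----
Horror    | 5.95
Comedy    | 6.2 
Animation | 7.2 
Sci-Fi    | 8.6 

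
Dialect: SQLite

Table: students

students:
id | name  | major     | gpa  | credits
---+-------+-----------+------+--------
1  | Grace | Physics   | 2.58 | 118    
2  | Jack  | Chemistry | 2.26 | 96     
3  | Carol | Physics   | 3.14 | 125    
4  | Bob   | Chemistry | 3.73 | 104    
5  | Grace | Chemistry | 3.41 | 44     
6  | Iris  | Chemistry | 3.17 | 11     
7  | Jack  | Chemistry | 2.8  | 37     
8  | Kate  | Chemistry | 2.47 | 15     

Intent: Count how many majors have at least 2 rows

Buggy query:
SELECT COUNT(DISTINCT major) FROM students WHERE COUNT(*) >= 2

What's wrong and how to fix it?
Bug: COUNT(*) cannot appear in WHERE; the per-group count doesn't exist yet

Fix: Group first with HAVING COUNT(*) >= 2, then COUNT the resulting groups

Corrected query:
SELECT COUNT(*) FROM (SELECT major FROM students GROUP BY major HAVING COUNT(*) >= 2)

Result:
COUNT(*)
--------
2       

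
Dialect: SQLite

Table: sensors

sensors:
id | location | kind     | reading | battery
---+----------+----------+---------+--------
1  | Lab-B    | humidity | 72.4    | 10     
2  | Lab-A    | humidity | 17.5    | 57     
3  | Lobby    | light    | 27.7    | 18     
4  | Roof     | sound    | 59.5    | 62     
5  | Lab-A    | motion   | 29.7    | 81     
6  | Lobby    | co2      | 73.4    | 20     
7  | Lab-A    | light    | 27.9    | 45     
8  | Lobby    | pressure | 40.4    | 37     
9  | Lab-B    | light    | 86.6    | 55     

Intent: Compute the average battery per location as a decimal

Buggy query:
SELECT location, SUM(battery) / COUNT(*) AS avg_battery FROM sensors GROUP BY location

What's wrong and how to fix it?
Bug: SUM(battery) and COUNT(*) are both integers; the division truncates the fractional part

Fix: Cast one side to REAL so the division keeps the fractional part

Corrected query:
SELECT location, SUM(battery) * 1.0 / COUNT(*) AS avg_battery FROM sensors GROUP BY location

Result:
location | avg_battery
---------+------------
Lab-A    | 61         
Lab-B    | 32.5       
Lobby    | 25         
Roof     | 62         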